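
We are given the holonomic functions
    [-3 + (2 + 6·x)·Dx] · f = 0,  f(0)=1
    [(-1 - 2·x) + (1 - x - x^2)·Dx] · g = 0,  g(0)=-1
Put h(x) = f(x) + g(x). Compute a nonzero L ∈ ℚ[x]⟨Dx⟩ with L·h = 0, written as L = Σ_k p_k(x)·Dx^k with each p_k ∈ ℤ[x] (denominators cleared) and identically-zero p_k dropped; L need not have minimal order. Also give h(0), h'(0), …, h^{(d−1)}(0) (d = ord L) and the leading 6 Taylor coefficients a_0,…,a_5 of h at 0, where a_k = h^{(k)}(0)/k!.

f: a_k = 1, 3/2, -9/8, 27/16, -405/128, 1701/256, …
g: a_k = -1, -1, -2, -3, -5, -8, …
L₀ := lclm(L_f,L_g); ord L₀ ≤ 1+1.
L = (33 + 117·x + 117·x^2 + 90·x^3) + (-25 - 102·x - 303·x^2 - 378·x^3 - 225·x^4)·Dx + (-2 + 22·x + 90·x^2 - 38·x^3 - 198·x^4 - 90·x^5)·Dx^2  (order 2).
h: a_k = 0, 1/2, -25/8, -21/16, -1045/128, -347/256, …
ICs: h(0) = 0, h′(0) = 1/2.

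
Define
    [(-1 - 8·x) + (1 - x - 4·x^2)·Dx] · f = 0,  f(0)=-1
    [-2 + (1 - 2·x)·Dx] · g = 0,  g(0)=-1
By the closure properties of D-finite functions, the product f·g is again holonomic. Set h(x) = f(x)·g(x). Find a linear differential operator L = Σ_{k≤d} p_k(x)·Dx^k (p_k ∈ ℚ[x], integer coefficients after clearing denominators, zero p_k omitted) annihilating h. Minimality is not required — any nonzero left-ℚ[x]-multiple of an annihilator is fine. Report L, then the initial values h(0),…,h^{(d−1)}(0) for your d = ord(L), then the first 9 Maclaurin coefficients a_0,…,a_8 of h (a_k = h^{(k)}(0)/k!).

L = (-3 - 4·x + 24·x^2) + (1 - 3·x - 2·x^2 + 8·x^3)·Dx  (order 1).
h: a_k = 1, 3, 11, 31, 91, 247, 675, 1791, 4747, …
ICs: h(0) = 1.

f: a_k = -1, -1, -5, -9, -29, -65, -181, -441, -1165, …
g: a_k = -1, -2, -4, -8, -16, -32, -64, -128, -256, …
Product ⇒ symmetric product L₀, ord ≤ 1.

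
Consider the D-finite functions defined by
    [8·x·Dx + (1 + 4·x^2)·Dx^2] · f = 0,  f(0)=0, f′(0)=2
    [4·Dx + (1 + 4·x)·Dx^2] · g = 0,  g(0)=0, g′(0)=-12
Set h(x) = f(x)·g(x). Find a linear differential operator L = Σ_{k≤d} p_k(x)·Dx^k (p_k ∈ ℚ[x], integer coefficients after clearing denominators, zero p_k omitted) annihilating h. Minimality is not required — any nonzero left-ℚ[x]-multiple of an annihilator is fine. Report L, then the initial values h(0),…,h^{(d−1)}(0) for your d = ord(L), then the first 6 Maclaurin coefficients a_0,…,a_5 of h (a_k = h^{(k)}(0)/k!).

f: a_k = 0, 2, 0, -8/3, 0, 32/5, …
g: a_k = 0, -12, 24, -64, 192, -3072/5, …
L₀ := L_f ⊗_s L_g (sym. prod.), ord ≤ 4.
L = (96 + 640·x + 1408·x^2 + 7680·x^3 + 15360·x^4 + 26624·x^5 + 8192·x^7)·Dx + (24 + 320·x + 2656·x^2 + 9728·x^3 + 28160·x^4 + 47616·x^5 + 71680·x^6 + 6144·x^7 + 28672·x^8)·Dx^2 + (12 + 104·x + 672·x^2 + 2976·x^3 + 8256·x^4 + 18048·x^5 + 24576·x^6 + 35328·x^7 + 6144·x^8 + 16384·x^9)·Dx^3 + (1 + 12·x + 68·x^2 + 256·x^3 + 696·x^4 + 1536·x^5 + 2688·x^6 + 3072·x^7 + 4224·x^8 + 1024·x^9 + 2048·x^10)·Dx^4  (order 4).
h: a_k = 0, 0, -24, 48, -96, 320, …
ICs: h(0) = 0, h′(0) = 0, h′′(0) = -48, h′′′(0) = 288.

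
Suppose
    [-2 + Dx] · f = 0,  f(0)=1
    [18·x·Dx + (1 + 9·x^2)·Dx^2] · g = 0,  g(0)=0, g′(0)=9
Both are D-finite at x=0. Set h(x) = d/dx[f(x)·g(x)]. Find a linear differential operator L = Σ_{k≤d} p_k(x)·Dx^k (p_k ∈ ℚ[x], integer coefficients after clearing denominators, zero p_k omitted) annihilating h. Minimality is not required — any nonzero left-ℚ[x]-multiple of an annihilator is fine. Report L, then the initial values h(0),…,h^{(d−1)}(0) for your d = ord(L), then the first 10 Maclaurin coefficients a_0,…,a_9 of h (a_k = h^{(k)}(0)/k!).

f: a_k = 1, 2, 2, 4/3, 2/3, 4/15, 4/45, 8/315, 2/315, 4/2835, …
g: a_k = 0, 9, 0, -27, 0, 729/5, 0, -6561/7, 0, 6561, …
Product ⇒ symmetric product L₀, ord ≤ 2.
Derive L from L₀ (diff closure).
L = (-14 - 72·x + 558·x^2 - 648·x^3 + 324·x^4) + (5 + 54·x - 315·x^2 + 486·x^3 - 324·x^4)·Dx + (1 - 9·x + 18·x^2 - 81·x^3 + 81·x^4)·Dx^2  (order 2).
h: a_k = 9, 36, -27, -168, 489, 1548, -23201/5, -94480/7, 301221/7, 37518052/315, …
ICs: h(0) = 9, h′(0) = 36.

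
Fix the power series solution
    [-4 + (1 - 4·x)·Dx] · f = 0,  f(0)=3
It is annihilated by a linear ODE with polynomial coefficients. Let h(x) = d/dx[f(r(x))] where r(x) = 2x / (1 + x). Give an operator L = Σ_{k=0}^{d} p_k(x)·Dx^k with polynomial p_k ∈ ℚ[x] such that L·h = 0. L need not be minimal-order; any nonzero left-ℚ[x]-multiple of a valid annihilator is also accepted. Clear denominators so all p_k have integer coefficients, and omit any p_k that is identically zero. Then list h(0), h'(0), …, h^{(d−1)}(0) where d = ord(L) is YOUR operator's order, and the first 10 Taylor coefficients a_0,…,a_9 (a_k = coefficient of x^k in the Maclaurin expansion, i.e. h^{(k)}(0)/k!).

L = 14 + (-1 + 7·x)·Dx  (order 1).
h: a_k = 24, 336, 3528, 32928, 288120, 2420208, 19765032, 158120256, 1245197016, 9684865680, …
ICs: h(0) = 24.

f: a_k = 3, 12, 48, 192, 768, 3072, 12288, 49152, 196608, 786432, …
Substitute x→r, Dx→(1/r')Dx; clear ⇒ L₀.
Differentiate: ansatz ord ≤ ord L₀ ⇒ L.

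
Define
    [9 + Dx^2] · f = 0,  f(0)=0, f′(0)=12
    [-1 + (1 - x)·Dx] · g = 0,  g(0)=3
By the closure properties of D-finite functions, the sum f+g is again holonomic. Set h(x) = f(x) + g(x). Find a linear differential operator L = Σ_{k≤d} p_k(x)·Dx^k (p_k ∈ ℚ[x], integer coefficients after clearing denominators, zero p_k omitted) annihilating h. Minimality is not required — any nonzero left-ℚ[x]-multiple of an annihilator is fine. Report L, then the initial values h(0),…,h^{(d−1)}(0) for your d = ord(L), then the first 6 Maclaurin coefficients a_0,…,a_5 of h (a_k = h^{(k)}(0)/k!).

L = (-135 + 162·x - 81·x^2) + (99 - 261·x + 243·x^2 - 81·x^3)·Dx + (-15 + 18·x - 9·x^2)·Dx^2 + (11 - 29·x + 27·x^2 - 9·x^3)·Dx^3  (order 3).
h: a_k = 3, 15, 3, -15, 3, 111/10, …
ICs: h(0) = 3, h′(0) = 15, h′′(0) = 6.

f: a_k = 0, 12, 0, -18, 0, 81/10, …
g: a_k = 3, 3, 3, 3, 3, 3, …
Sum ⇒ L₀ = lclm(L_f,L_g) in ℚ(x)⟨Dx⟩.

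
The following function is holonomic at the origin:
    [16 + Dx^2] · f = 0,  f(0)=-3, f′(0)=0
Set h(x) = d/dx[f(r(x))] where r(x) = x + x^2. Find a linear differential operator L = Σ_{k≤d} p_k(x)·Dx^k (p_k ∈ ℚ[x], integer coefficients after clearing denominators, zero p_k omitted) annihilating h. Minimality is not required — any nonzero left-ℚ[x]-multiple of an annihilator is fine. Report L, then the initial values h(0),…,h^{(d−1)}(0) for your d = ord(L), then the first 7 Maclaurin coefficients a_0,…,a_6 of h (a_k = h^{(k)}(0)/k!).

L = (28 + 128·x + 384·x^2 + 512·x^3 + 256·x^4) + (-6 - 12·x)·Dx + (1 + 4·x + 4·x^2)·Dx^2  (order 2).
h: a_k = 0, 48, 144, -32, -640, -5248/5, -896/5, …
ICs: h(0) = 0, h′(0) = 48.

f: a_k = -3, 0, 24, 0, -32, 0, 256/15, …
Substitute x→r, Dx→(1/r')Dx; clear ⇒ L₀.
h₀' ⇒ L via d/dx closure of L₀.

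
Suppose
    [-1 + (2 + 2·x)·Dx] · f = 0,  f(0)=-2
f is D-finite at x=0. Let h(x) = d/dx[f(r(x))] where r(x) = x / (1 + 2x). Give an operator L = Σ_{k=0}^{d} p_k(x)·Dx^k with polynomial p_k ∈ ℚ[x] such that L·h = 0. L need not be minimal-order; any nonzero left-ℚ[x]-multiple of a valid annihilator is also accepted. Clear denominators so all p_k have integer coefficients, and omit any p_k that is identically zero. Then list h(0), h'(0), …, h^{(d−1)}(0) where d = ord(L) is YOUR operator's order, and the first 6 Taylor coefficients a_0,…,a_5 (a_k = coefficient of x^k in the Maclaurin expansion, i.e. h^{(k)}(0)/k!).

f: a_k = -2, -1, 1/4, -1/8, 5/64, -7/128, …
f∘r: x↦r, Dx↦Dx/r' in L_f ⇒ L₀.
Differentiate: ansatz ord ≤ ord L₀ ⇒ L.
L = (-9 - 24·x) + (-2 - 10·x - 12·x^2)·Dx  (order 1).
h: a_k = -1, 9/2, -123/8, 757/16, -17715/128, 100935/256, …
ICs: h(0) = -1.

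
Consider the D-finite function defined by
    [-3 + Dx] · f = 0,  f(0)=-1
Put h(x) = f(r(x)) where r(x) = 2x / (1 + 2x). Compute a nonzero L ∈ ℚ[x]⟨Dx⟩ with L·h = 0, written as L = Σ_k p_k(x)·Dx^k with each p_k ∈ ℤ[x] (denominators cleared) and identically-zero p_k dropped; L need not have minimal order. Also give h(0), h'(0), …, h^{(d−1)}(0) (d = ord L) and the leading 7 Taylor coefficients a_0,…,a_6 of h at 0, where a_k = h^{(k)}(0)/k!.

L = -6 + (1 + 4·x + 4·x^2)·Dx  (order 1).
h: a_k = -1, -6, -6, 12, -6, -84/5, 276/5, …
ICs: h(0) = -1.

f: a_k = -1, -3, -9/2, -9/2, -27/8, -81/40, -81/80, …
Change of var in L_f (x↦r) gives L₀.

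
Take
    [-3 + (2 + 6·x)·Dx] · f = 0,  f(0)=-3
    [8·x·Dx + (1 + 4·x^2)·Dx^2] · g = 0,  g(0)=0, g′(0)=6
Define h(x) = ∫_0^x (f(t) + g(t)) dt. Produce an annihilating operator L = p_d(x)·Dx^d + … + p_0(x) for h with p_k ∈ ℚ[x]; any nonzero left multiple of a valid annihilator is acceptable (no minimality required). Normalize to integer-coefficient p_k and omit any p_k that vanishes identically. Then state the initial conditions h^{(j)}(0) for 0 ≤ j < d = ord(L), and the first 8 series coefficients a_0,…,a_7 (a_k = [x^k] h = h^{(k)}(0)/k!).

f: a_k = -3, -9/2, 27/8, -81/16, 1215/128, -5103/256, 45927/1024, -216513/2048, …
g: a_k = 0, 6, 0, -8, 0, 96/5, 0, -384/7, …
f+g: L₀ = lclm(L_f,L_g), ord ≤ 1+2.
h=∫₀ˣh₀: take L = L₀·Dx.
L = (-48 - 360·x + 576·x^2 + 864·x^3)·Dx^2 + (-59 - 192·x - 120·x^2 + 2304·x^3 + 3024·x^4)·Dx^3 + (-6 + 14·x + 144·x^2 + 272·x^3 + 672·x^4 + 864·x^5)·Dx^4  (order 4).
h: a_k = 0, -3, 3/4, 9/8, -209/64, 243/128, -313/2560, 6561/1024, …
ICs: h(0) = 0, h′(0) = -3, h′′(0) = 3/2, h′′′(0) = 27/4.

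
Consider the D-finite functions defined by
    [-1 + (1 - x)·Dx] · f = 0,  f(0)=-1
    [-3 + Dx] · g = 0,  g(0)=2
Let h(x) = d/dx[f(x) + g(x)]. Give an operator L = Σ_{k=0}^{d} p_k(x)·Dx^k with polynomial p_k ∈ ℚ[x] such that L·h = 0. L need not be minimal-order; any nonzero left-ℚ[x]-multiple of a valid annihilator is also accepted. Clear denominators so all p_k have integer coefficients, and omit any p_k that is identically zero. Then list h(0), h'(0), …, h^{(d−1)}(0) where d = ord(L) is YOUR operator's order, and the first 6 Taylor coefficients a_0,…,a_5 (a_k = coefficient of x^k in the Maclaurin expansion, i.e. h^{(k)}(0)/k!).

f: a_k = -1, -1, -1, -1, -1, -1, …
g: a_k = 2, 6, 9, 9, 27/4, 81/20, …
f+g: L₀ = lclm(L_f,L_g), ord ≤ 1+1.
h=h₀': d/dx-closure on L₀ ⇒ L.
L = 18·x + (3 - 18·x + 9·x^2)·Dx + (-1 + 4·x - 3·x^2)·Dx^2  (order 2).
h: a_k = 5, 16, 24, 23, 61/4, 123/20, …
ICs: h(0) = 5, h′(0) = 16.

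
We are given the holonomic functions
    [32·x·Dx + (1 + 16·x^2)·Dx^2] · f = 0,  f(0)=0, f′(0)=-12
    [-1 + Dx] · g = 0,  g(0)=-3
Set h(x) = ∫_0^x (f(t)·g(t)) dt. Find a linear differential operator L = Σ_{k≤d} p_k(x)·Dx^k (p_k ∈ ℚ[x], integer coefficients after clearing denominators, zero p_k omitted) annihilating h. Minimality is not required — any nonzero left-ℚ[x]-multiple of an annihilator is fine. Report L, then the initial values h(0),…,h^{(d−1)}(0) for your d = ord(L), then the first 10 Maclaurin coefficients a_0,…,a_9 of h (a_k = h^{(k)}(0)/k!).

f: a_k = 0, -12, 0, 64, 0, -3072/5, 0, 49152/7, 0, -262144/3, …
g: a_k = -3, -3, -3/2, -1/2, -1/8, -1/40, -1/240, -1/1680, -1/13440, -1/120960, …
L₀ := L_f ⊗_s L_g (sym. prod.), ord ≤ 2.
Integrate: L := L₀·Dx.
L = (1 - 32·x + 16·x^2)·Dx + (-2 + 32·x - 32·x^2)·Dx^2 + (1 + 16·x^2)·Dx^3  (order 3).
h: a_k = 0, 0, 18, 12, -87/2, -186/5, 5829/20, 3623/14, -2821209/1120, -581267/252, …
ICs: h(0) = 0, h′(0) = 0, h′′(0) = 36.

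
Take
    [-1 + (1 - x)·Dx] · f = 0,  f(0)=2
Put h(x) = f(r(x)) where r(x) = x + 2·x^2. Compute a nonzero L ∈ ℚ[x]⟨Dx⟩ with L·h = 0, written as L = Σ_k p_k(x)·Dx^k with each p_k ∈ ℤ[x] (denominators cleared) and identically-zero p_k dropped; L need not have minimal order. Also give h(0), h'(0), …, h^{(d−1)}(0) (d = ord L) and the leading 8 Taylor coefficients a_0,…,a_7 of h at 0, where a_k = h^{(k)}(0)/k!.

f: a_k = 2, 2, 2, 2, 2, 2, 2, 2, …
Change of var in L_f (x↦r) gives L₀.
L = (1 + 4·x) + (-1 + x + 2·x^2)·Dx  (order 1).
h: a_k = 2, 2, 6, 10, 22, 42, 86, 170, …
ICs: h(0) = 2.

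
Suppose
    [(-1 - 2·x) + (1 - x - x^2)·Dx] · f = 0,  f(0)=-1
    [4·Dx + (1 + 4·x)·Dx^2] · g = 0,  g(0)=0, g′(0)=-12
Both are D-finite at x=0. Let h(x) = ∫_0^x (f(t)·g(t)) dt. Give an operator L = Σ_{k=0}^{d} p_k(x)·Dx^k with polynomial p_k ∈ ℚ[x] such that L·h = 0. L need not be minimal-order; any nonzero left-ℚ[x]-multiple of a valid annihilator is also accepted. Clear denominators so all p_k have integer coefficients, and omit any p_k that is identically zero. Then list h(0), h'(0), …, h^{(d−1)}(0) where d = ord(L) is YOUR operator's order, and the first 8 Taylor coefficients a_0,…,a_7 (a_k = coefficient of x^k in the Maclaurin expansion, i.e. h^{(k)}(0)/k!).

f: a_k = -1, -1, -2, -3, -5, -8, -13, -21, …
g: a_k = 0, -12, 24, -64, 192, -3072/5, 2048, -49152/7, …
h₀=f·g: eliminate ⇒ L₀, order ≤ 1·2.
∫: right-multiply L₀ by Dx.
L = (6 + 16·x)·Dx + (-2 + 16·x + 20·x^2)·Dx^2 + (-1 - 3·x + 5·x^2 + 4·x^3)·Dx^3  (order 3).
h: a_k = 0, 0, 6, -4, 16, -28, 1346/15, -8248/35, …
ICs: h(0) = 0, h′(0) = 0, h′′(0) = 12.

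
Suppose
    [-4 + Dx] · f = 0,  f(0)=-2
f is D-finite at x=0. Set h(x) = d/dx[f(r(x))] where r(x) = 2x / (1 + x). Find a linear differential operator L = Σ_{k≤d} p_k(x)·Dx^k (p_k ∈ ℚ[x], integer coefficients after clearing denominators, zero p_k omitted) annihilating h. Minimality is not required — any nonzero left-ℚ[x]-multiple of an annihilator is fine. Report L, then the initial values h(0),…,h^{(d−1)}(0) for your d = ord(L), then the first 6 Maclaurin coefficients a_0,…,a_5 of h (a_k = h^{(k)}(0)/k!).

L = (6 - 2·x) + (-1 - 2·x - x^2)·Dx  (order 1).
h: a_k = -16, -96, -176, -64/3, 176, -736/15, …
ICs: h(0) = -16.

f: a_k = -2, -8, -16, -64/3, -64/3, -256/15, …
Substitute x→r, Dx→(1/r')Dx; clear ⇒ L₀.
h=h₀': d/dx-closure on L₀ ⇒ L.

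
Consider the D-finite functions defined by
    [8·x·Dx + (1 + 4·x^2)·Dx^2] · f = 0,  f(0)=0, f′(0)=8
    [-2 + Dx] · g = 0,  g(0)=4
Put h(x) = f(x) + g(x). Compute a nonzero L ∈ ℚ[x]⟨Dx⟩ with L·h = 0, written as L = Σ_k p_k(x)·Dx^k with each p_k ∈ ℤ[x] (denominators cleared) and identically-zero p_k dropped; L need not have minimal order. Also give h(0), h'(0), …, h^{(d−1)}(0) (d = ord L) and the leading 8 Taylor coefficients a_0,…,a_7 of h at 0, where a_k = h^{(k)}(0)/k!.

f: a_k = 0, 8, 0, -32/3, 0, 128/5, 0, -512/7, …
g: a_k = 4, 8, 8, 16/3, 8/3, 16/15, 16/45, 32/315, …
Weyl lclm of L_f,L_g ⇒ L₀ (ord ≤ 3).
L = (8 - 32·x - 32·x^2)·Dx + (-6 + 12·x + 8·x^2 - 16·x^3)·Dx^2 + (1 + 2·x + 4·x^2 + 8·x^3)·Dx^3  (order 3).
h: a_k = 4, 16, 8, -16/3, 8/3, 80/3, 16/45, -23008/315, …
ICs: h(0) = 4, h′(0) = 16, h′′(0) = 16.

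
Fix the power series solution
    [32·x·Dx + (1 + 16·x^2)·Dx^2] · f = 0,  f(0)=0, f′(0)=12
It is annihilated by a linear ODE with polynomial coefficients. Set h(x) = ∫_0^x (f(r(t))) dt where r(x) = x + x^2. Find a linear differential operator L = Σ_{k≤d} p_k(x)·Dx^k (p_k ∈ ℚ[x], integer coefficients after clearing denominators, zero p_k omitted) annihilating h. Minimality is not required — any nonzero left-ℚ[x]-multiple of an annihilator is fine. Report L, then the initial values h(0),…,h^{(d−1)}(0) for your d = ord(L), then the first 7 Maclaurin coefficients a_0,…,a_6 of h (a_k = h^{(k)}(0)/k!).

f: a_k = 0, 12, 0, -64, 0, 3072/5, 0, …
L₀ from L_f via x↦r, Dx↦r'^{-1}Dx.
∫: right-multiply L₀ by Dx.
L = (-2 + 32·x + 128·x^2 + 192·x^3 + 96·x^4)·Dx^2 + (1 + 2·x + 16·x^2 + 64·x^3 + 80·x^4 + 32·x^5)·Dx^3  (order 3).
h: a_k = 0, 0, 6, 4, -16, -192/5, 352/5, …
ICs: h(0) = 0, h′(0) = 0, h′′(0) = 12.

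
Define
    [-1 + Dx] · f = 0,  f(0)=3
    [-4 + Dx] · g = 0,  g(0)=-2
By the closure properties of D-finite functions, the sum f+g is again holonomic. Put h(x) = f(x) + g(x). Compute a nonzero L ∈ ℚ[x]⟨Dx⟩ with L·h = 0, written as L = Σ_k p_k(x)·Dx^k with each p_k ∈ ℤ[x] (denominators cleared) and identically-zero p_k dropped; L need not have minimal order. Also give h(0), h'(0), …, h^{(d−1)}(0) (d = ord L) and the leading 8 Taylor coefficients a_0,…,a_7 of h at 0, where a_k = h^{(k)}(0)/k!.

L = 4 - 5·Dx + Dx^2  (order 2).
h: a_k = 1, -5, -29/2, -125/6, -509/24, -409/24, -8189/720, -6553/1008, …
ICs: h(0) = 1, h′(0) = -5.

f: a_k = 3, 3, 3/2, 1/2, 1/8, 1/40, 1/240, 1/1680, …
g: a_k = -2, -8, -16, -64/3, -64/3, -256/15, -512/45, -2048/315, …
L₀ := lclm(L_f,L_g); ord L₀ ≤ 1+1.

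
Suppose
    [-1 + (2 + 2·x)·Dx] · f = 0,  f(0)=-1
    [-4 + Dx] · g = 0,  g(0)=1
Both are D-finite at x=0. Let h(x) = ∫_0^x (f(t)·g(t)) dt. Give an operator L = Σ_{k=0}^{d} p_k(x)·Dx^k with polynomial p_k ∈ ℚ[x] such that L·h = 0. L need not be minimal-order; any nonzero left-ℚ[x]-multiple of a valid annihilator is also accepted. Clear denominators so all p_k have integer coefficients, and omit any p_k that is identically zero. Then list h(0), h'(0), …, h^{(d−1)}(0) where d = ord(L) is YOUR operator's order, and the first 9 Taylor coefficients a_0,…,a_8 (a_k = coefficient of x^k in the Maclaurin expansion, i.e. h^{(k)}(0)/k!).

f: a_k = -1, -1/2, 1/8, -1/16, 5/128, -7/256, 21/1024, -33/2048, 429/32768, …
g: a_k = 1, 4, 8, 32/3, 32/3, 128/15, 256/45, 1024/315, 512/315, …
h₀=f·g: eliminate ⇒ L₀, order ≤ 1·1.
∫: right-multiply L₀ by Dx.
L = (-9 - 8·x)·Dx + (2 + 2·x)·Dx^2  (order 2).
h: a_k = 0, -1, -9/4, -79/24, -683/192, -1947/640, -49553/23040, -417727/322560, -389323/573440, …
ICs: h(0) = 0, h′(0) = -1.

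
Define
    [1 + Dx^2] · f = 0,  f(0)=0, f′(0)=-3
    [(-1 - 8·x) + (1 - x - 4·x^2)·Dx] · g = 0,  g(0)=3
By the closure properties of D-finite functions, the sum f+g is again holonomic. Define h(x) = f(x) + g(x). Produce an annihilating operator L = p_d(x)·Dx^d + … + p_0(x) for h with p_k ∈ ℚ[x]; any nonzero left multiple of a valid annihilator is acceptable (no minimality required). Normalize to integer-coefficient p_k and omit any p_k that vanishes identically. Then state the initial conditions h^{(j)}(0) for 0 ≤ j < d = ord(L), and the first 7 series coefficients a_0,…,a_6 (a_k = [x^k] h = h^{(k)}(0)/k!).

f: a_k = 0, -3, 0, 1/2, 0, -1/40, 0, …
g: a_k = 3, 3, 15, 27, 87, 195, 543, …
Weyl lclm of L_f,L_g ⇒ L₀ (ord ≤ 3).
L = (-55 - 486·x - 553·x^2 - 1488·x^3 - 80·x^4 - 128·x^5) + (11 + 11·x + 23·x^2 - 169·x^3 - 348·x^4 - 48·x^5 - 64·x^6)·Dx + (-55 - 486·x - 553·x^2 - 1488·x^3 - 80·x^4 - 128·x^5)·Dx^2 + (11 + 11·x + 23·x^2 - 169·x^3 - 348·x^4 - 48·x^5 - 64·x^6)·Dx^3  (order 3).
h: a_k = 3, 0, 15, 55/2, 87, 7799/40, 543, …
ICs: h(0) = 3, h′(0) = 0, h′′(0) = 30.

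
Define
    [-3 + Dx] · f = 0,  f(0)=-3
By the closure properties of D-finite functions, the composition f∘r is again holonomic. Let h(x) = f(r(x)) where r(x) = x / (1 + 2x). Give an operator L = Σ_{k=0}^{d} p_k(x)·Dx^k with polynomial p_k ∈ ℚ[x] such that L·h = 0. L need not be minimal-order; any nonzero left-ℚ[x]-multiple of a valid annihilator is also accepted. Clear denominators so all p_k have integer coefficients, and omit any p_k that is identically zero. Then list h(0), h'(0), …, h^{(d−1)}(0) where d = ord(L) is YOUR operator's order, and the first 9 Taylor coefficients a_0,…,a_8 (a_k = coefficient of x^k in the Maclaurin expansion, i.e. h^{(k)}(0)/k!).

f: a_k = -3, -9, -27/2, -27/2, -81/8, -243/40, -243/80, -729/560, -2187/4480, …
Substitute x→r, Dx→(1/r')Dx; clear ⇒ L₀.
L = -3 + (1 + 4·x + 4·x^2)·Dx  (order 1).
h: a_k = -3, -9, 9/2, 9/2, -153/8, 1557/40, -4743/80, 37323/560, -136251/4480, …
ICs: h(0) = -3.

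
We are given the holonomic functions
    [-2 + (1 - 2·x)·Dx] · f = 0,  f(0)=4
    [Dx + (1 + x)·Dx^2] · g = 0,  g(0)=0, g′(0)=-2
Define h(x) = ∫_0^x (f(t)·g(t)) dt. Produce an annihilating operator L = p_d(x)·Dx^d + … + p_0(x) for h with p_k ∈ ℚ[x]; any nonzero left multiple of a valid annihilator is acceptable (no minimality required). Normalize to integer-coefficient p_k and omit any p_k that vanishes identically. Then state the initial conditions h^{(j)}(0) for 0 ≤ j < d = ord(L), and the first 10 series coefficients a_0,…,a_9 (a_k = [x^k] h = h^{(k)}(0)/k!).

L = 2·Dx + (3 + 6·x)·Dx^2 + (-1 + x + 2·x^2)·Dx^3  (order 3).
h: a_k = 0, 0, -4, -4, -20/3, -154/15, -782/45, -148/5, -1818/35, -29053/315, …
ICs: h(0) = 0, h′(0) = 0, h′′(0) = -8.

f: a_k = 4, 8, 16, 32, 64, 128, 256, 512, 1024, 2048, …
g: a_k = 0, -2, 1, -2/3, 1/2, -2/5, 1/3, -2/7, 1/4, -2/9, …
L₀ := L_f ⊗_s L_g (sym. prod.), ord ≤ 2.
h=∫h₀ ⇒ L = L₀·Dx.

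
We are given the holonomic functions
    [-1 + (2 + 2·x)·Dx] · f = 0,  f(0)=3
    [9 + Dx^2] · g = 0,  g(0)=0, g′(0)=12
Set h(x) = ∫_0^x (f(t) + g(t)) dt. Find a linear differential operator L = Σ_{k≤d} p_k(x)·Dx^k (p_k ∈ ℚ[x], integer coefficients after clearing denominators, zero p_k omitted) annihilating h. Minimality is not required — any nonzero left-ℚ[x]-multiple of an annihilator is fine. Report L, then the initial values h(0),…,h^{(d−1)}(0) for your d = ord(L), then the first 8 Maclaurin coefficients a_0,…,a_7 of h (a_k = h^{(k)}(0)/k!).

f: a_k = 3, 3/2, -3/8, 3/16, -15/128, 21/256, -63/1024, 99/2048, …
g: a_k = 0, 12, 0, -18, 0, 81/10, 0, -243/140, …
L₀ := lclm(L_f,L_g); ord L₀ ≤ 1+2.
Integrate: L := L₀·Dx.
L = (-351 - 648·x - 324·x^2)·Dx + (630 + 1926·x + 1944·x^2 + 648·x^3)·Dx^2 + (-39 - 72·x - 36·x^2)·Dx^3 + (70 + 214·x + 216·x^2 + 72·x^3)·Dx^4  (order 4).
h: a_k = 0, 3, 27/4, -1/8, -285/64, -3/128, 3491/2560, -9/1024, …
ICs: h(0) = 0, h′(0) = 3, h′′(0) = 27/2, h′′′(0) = -3/4.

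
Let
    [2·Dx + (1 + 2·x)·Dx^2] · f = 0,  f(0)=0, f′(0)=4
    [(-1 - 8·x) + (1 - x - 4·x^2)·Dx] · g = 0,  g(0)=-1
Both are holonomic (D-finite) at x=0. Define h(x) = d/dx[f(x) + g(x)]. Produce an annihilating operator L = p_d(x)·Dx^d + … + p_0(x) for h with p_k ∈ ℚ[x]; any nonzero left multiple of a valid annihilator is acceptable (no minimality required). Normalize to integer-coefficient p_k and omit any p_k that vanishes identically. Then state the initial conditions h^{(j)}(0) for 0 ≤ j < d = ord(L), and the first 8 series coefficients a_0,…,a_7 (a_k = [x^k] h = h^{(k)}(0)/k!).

f: a_k = 0, 4, -4, 16/3, -8, 64/5, -64/3, 256/7, …
g: a_k = -1, -1, -5, -9, -29, -65, -181, -441, …
Sum ⇒ L₀ = lclm(L_f,L_g) in ℚ(x)⟨Dx⟩.
h=h₀': d/dx-closure on L₀ ⇒ L.
L = (-94 - 644·x - 1664·x^2 - 1920·x^3 - 1536·x^4) + (-23 - 324·x - 1448·x^2 - 3072·x^3 - 3904·x^4 - 2560·x^5)·Dx + (6 + 35·x + 53·x^2 - 98·x^3 - 528·x^4 - 864·x^5 - 512·x^6)·Dx^2  (order 2).
h: a_k = 3, -18, -11, -148, -261, -1214, -2831, -9832, …
ICs: h(0) = 3, h′(0) = -18.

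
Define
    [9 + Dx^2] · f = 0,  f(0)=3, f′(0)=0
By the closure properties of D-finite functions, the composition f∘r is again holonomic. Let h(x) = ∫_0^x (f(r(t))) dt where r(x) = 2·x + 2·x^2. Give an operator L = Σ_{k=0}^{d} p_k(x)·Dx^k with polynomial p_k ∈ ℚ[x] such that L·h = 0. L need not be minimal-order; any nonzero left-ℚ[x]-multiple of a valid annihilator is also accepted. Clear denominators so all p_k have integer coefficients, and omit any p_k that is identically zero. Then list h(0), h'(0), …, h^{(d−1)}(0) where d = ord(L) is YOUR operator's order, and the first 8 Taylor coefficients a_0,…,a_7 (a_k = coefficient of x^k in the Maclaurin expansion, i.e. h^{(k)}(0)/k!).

f: a_k = 3, 0, -27/2, 0, 81/8, 0, -243/80, 0, …
Substitute x→r, Dx→(1/r')Dx; clear ⇒ L₀.
h=∫₀ˣh₀: take L = L₀·Dx.
L = (36 + 216·x + 432·x^2 + 288·x^3)·Dx - 2·Dx^2 + (1 + 2·x)·Dx^3  (order 3).
h: a_k = 0, 3, 0, -18, -27, 108/5, 108, 3888/35, …
ICs: h(0) = 0, h′(0) = 3, h′′(0) = 0.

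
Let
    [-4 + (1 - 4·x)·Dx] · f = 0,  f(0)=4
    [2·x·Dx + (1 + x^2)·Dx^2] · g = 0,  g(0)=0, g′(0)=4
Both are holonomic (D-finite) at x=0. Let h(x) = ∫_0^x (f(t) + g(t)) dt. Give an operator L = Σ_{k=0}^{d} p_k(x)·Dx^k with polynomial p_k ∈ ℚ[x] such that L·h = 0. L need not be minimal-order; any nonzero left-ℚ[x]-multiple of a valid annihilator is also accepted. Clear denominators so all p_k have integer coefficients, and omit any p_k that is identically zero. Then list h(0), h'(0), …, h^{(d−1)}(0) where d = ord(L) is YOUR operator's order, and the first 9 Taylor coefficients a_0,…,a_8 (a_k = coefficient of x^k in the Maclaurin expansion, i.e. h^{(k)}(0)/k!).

L = (-8 + 128·x + 24·x^2)·Dx^2 + (49 - 8·x + 109·x^2 + 24·x^3)·Dx^3 + (-4 + 15·x + 15·x^3 + 4·x^4)·Dx^4  (order 4).
h: a_k = 0, 4, 10, 64/3, 191/3, 1024/5, 3414/5, 16384/7, 114687/14, …
ICs: h(0) = 0, h′(0) = 4, h′′(0) = 20, h′′′(0) = 128.

f: a_k = 4, 16, 64, 256, 1024, 4096, 16384, 65536, 262144, …
g: a_k = 0, 4, 0, -4/3, 0, 4/5, 0, -4/7, 0, …
Weyl lclm of L_f,L_g ⇒ L₀ (ord ≤ 3).
h=∫₀ˣh₀: take L = L₀·Dx.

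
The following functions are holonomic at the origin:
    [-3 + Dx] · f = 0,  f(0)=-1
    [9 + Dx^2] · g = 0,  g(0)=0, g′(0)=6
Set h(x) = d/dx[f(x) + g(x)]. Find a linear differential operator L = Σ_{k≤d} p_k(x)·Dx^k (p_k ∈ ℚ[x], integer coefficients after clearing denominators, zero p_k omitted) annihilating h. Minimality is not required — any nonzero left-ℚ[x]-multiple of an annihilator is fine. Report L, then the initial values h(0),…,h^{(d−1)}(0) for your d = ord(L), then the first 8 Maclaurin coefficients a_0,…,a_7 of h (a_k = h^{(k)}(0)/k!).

f: a_k = -1, -3, -9/2, -9/2, -27/8, -81/40, -81/80, -243/560, …
g: a_k = 0, 6, 0, -9, 0, 81/20, 0, -243/280, …
f+g: L₀ = lclm(L_f,L_g), ord ≤ 1+2.
Differentiate: ansatz ord ≤ ord L₀ ⇒ L.
L = 27 - 9·Dx + 3·Dx^2 - Dx^3  (order 3).
h: a_k = 3, -9, -81/2, -27/2, 81/8, -243/40, -729/80, -729/560, …
ICs: h(0) = 3, h′(0) = -9, h′′(0) = -81.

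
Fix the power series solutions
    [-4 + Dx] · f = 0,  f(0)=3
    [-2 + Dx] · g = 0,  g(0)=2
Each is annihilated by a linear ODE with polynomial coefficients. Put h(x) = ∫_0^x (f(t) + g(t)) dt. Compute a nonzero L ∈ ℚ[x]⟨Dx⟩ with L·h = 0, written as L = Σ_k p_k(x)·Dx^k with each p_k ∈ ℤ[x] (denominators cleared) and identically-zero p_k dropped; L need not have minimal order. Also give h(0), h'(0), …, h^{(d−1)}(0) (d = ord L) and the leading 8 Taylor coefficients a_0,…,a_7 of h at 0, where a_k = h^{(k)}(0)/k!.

L = 8·Dx - 6·Dx^2 + Dx^3  (order 3).
h: a_k = 0, 5, 8, 28/3, 26/3, 20/3, 196/45, 776/315, …
ICs: h(0) = 0, h′(0) = 5, h′′(0) = 16.

f: a_k = 3, 12, 24, 32, 32, 128/5, 256/15, 1024/105, …
g: a_k = 2, 4, 4, 8/3, 4/3, 8/15, 8/45, 16/315, …
h₀=f+g: left-lcm gives L₀, ord ≤ 2.
h=∫h₀ ⇒ L = L₀·Dx.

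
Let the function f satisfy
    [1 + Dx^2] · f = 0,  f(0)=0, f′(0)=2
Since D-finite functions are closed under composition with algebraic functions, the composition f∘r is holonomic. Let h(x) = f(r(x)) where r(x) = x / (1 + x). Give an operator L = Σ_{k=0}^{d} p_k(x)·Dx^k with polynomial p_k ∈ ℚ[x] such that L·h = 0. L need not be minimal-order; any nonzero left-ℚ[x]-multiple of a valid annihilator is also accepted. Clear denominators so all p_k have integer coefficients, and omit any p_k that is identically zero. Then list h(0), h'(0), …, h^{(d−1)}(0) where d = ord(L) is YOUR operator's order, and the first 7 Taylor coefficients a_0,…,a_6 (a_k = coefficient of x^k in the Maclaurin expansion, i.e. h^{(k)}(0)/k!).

f: a_k = 0, 2, 0, -1/3, 0, 1/60, 0, …
Substitute x→r, Dx→(1/r')Dx; clear ⇒ L₀.
L = 1 + (2 + 6·x + 6·x^2 + 2·x^3)·Dx + (1 + 4·x + 6·x^2 + 4·x^3 + x^4)·Dx^2  (order 2).
h: a_k = 0, 2, -2, 5/3, -1, 1/60, 5/4, …
ICs: h(0) = 0, h′(0) = 2.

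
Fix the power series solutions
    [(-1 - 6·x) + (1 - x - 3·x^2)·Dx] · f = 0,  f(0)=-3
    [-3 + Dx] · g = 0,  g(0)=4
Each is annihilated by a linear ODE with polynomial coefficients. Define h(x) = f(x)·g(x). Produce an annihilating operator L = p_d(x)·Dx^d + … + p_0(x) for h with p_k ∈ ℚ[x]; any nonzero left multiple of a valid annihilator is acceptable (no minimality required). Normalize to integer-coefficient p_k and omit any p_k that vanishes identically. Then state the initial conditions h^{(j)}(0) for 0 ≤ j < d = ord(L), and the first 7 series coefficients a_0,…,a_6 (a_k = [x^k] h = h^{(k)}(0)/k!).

f: a_k = -3, -3, -12, -21, -57, -120, -291, …
g: a_k = 4, 12, 18, 18, 27/2, 81/10, 81/20, …
L₀ := L_f ⊗_s L_g (sym. prod.), ord ≤ 1.
L = (4 + 3·x - 9·x^2) + (-1 + x + 3·x^2)·Dx  (order 1).
h: a_k = -12, -48, -138, -336, -1581/2, -9114/5, -84129/20, …
ICs: h(0) = -12.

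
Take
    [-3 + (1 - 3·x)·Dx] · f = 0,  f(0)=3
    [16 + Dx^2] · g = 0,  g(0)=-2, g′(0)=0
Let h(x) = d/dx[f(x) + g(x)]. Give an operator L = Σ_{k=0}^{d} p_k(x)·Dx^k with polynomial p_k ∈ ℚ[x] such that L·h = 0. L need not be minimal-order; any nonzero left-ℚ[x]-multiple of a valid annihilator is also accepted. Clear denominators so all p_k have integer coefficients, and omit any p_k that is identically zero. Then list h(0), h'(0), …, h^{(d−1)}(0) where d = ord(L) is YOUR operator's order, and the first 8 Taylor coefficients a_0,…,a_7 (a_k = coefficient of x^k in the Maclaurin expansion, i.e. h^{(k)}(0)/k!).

f: a_k = 3, 9, 27, 81, 243, 729, 2187, 6561, …
g: a_k = -2, 0, 16, 0, -64/3, 0, 512/45, 0, …
Sum ⇒ L₀ = lclm(L_f,L_g) in ℚ(x)⟨Dx⟩.
Derive L from L₀ (diff closure).
L = (5952 - 4608·x + 6912·x^2) + (-560 + 2448·x - 3456·x^2 + 3456·x^3)·Dx + (372 - 288·x + 432·x^2)·Dx^2 + (-35 + 153·x - 216·x^2 + 216·x^3)·Dx^3  (order 3).
h: a_k = 9, 86, 243, 2660/3, 3645, 197854/15, 45927, 49592968/315, …
ICs: h(0) = 9, h′(0) = 86, h′′(0) = 486.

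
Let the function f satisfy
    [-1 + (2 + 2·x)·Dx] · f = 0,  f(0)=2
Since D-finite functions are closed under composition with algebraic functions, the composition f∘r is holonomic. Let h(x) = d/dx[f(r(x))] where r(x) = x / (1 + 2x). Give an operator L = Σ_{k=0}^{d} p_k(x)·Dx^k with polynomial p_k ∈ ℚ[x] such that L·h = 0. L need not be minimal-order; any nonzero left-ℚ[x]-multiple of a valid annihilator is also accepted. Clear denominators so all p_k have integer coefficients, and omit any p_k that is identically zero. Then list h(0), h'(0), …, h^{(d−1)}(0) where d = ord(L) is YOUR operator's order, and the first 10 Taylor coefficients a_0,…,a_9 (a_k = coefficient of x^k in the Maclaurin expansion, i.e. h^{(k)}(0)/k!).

L = (-9 - 24·x) + (-2 - 10·x - 12·x^2)·Dx  (order 1).
h: a_k = 1, -9/2, 123/8, -757/16, 17715/128, -100935/256, 1134735/1024, -6340365/2048, 283019715/32768, -1581400435/65536, …
ICs: h(0) = 1.

f: a_k = 2, 1, -1/4, 1/8, -5/64, 7/128, -21/512, 33/1024, -429/16384, 715/32768, …
h₀=f(r): pull back L_f along r ⇒ L₀.
Differentiate: ansatz ord ≤ ord L₀ ⇒ L.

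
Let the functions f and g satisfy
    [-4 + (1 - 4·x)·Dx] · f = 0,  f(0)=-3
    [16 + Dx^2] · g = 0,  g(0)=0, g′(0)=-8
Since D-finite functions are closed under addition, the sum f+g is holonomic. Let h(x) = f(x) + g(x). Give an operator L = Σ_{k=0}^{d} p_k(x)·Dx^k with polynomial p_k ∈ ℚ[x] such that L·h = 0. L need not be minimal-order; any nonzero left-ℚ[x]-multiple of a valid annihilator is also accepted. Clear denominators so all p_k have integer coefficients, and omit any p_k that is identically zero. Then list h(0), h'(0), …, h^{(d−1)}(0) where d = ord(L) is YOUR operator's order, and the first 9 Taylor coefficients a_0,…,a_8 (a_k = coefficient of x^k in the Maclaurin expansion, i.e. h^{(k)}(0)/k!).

L = (448 - 512·x + 1024·x^2) + (-48 + 320·x - 768·x^2 + 1024·x^3)·Dx + (28 - 32·x + 64·x^2)·Dx^2 + (-3 + 20·x - 48·x^2 + 64·x^3)·Dx^3  (order 3).
h: a_k = -3, -20, -48, -512/3, -768, -46336/15, -12288, -15480832/315, -196608, …
ICs: h(0) = -3, h′(0) = -20, h′′(0) = -96.

f: a_k = -3, -12, -48, -192, -768, -3072, -12288, -49152, -196608, …
g: a_k = 0, -8, 0, 64/3, 0, -256/15, 0, 2048/315, 0, …
Weyl lclm of L_f,L_g ⇒ L₀ (ord ≤ 3).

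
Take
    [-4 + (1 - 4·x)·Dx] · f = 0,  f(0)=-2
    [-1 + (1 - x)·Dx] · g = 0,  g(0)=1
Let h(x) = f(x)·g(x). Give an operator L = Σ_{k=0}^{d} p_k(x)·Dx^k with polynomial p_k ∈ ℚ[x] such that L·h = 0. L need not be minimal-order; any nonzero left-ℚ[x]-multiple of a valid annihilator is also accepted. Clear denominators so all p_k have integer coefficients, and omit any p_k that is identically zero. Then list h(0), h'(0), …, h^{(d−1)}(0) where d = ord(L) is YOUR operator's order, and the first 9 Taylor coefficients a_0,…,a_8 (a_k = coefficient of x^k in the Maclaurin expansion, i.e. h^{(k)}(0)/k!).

L = (-5 + 8·x) + (1 - 5·x + 4·x^2)·Dx  (order 1).
h: a_k = -2, -10, -42, -170, -682, -2730, -10922, -43690, -174762, …
ICs: h(0) = -2.

f: a_k = -2, -8, -32, -128, -512, -2048, -8192, -32768, -131072, …
g: a_k = 1, 1, 1, 1, 1, 1, 1, 1, 1, …
Product ⇒ symmetric product L₀, ord ≤ 1.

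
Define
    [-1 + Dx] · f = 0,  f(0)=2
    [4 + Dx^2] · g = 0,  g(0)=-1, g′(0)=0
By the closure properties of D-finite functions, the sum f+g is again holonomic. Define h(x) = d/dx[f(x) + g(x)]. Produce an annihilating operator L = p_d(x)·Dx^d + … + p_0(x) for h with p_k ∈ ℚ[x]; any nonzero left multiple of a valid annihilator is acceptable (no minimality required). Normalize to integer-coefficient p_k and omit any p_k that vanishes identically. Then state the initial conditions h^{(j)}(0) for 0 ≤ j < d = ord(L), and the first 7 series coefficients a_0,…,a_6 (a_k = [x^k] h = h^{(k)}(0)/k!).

L = 4 - 4·Dx + Dx^2 - Dx^3  (order 3).
h: a_k = 2, 6, 1, -7/3, 1/12, 11/20, 1/360, …
ICs: h(0) = 2, h′(0) = 6, h′′(0) = 2.

f: a_k = 2, 2, 1, 1/3, 1/12, 1/60, 1/360, …
g: a_k = -1, 0, 2, 0, -2/3, 0, 4/45, …
f+g: L₀ = lclm(L_f,L_g), ord ≤ 1+2.
Derive L from L₀ (diff closure).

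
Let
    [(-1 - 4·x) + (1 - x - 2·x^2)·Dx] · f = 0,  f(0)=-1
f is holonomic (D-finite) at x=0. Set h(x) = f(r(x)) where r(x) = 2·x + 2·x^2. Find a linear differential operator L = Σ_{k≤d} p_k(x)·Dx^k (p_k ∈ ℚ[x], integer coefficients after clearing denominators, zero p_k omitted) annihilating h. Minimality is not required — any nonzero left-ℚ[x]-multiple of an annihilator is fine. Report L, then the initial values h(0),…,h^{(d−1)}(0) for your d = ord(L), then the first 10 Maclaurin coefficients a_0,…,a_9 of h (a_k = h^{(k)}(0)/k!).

f: a_k = -1, -1, -3, -5, -11, -21, -43, -85, -171, -341, …
L₀ from L_f via x↦r, Dx↦r'^{-1}Dx.
L = (2 + 20·x + 48·x^2 + 32·x^3) + (-1 + 2·x + 10·x^2 + 16·x^3 + 8·x^4)·Dx  (order 1).
h: a_k = -1, -2, -14, -64, -308, -1496, -7208, -34816, -168112, -811680, …
ICs: h(0) = -1.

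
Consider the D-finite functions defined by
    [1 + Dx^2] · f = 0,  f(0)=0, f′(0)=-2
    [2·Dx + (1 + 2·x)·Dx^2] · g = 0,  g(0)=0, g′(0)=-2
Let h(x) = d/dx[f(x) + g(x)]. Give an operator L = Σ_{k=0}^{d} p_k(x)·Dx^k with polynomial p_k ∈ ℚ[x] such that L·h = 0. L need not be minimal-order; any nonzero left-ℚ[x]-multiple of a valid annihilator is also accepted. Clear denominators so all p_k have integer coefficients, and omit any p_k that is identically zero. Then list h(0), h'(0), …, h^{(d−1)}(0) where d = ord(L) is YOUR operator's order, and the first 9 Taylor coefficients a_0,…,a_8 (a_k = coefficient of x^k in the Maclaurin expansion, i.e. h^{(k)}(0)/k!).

L = (50 + 8·x + 8·x^2) + (9 + 22·x + 12·x^2 + 8·x^3)·Dx + (50 + 8·x + 8·x^2)·Dx^2 + (9 + 22·x + 12·x^2 + 8·x^3)·Dx^3  (order 3).
h: a_k = -4, 4, -7, 16, -385/12, 64, -46079/360, 256, -10321921/20160, …
ICs: h(0) = -4, h′(0) = 4, h′′(0) = -14.

f: a_k = 0, -2, 0, 1/3, 0, -1/60, 0, 1/2520, 0, …
g: a_k = 0, -2, 2, -8/3, 4, -32/5, 32/3, -128/7, 32, …
Sum ⇒ L₀ = lclm(L_f,L_g) in ℚ(x)⟨Dx⟩.
h₀' ⇒ L via d/dx closure of L₀.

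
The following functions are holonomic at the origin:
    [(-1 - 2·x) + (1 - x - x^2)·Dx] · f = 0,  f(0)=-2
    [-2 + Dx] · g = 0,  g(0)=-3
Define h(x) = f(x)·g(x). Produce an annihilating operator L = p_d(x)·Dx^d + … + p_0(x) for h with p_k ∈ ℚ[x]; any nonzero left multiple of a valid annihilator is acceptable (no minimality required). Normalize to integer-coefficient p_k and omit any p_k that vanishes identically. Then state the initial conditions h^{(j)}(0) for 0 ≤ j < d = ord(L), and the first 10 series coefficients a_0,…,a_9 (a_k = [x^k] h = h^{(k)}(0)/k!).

f: a_k = -2, -2, -4, -6, -10, -16, -26, -42, -68, -110, …
g: a_k = -3, -6, -6, -4, -2, -4/5, -4/15, -8/105, -2/105, -4/945, …
Sym-product of L_f,L_g gives L₀ (≤ ord 1).
L = (3 - 2·x^2) + (-1 + x + x^2)·Dx  (order 1).
h: a_k = 6, 18, 36, 62, 102, 828/5, 4022/15, 15186/35, 24572/35, 1073474/945, …
ICs: h(0) = 6.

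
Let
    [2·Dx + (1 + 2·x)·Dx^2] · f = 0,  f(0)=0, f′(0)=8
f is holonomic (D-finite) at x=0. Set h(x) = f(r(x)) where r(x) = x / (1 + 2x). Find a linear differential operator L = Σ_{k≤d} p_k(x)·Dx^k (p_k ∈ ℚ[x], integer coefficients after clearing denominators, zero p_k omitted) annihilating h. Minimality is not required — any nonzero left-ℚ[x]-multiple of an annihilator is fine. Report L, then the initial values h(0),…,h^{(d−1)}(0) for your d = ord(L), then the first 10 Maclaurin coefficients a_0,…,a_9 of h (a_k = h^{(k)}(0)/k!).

f: a_k = 0, 8, -8, 32/3, -16, 128/5, -128/3, 512/7, -128, 2048/9, …
h₀=f(r): pull back L_f along r ⇒ L₀.
L = (6 + 16·x)·Dx + (1 + 6·x + 8·x^2)·Dx^2  (order 2).
h: a_k = 0, 8, -24, 224/3, -240, 3968/5, -2688, 65024/7, -32640, 1046528/9, …
ICs: h(0) = 0, h′(0) = 8.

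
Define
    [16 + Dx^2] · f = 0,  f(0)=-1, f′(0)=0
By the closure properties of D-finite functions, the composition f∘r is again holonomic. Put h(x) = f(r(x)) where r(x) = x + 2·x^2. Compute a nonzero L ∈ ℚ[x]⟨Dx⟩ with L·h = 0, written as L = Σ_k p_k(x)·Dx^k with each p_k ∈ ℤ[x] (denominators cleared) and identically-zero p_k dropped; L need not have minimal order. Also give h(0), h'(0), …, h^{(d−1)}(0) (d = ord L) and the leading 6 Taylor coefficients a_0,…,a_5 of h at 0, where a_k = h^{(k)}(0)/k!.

f: a_k = -1, 0, 8, 0, -32/3, 0, …
L₀ from L_f via x↦r, Dx↦r'^{-1}Dx.
L = (16 + 192·x + 768·x^2 + 1024·x^3) - 4·Dx + (1 + 4·x)·Dx^2  (order 2).
h: a_k = -1, 0, 8, 32, 64/3, -256/3, …
ICs: h(0) = -1, h′(0) = 0.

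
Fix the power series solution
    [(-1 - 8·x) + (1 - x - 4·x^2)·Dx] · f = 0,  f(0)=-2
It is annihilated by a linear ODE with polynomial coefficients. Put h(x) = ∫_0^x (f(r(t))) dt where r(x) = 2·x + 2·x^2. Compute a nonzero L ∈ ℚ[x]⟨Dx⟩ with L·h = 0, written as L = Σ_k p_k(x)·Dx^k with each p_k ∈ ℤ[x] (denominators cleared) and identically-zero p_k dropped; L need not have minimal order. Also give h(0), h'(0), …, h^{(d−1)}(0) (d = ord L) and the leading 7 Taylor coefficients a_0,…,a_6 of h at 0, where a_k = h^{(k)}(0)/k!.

f: a_k = -2, -2, -10, -18, -58, -130, -362, …
Change of var in L_f (x↦r) gives L₀.
∫: right-multiply L₀ by Dx.
L = (2 + 36·x + 96·x^2 + 64·x^3)·Dx + (-1 + 2·x + 18·x^2 + 32·x^3 + 16·x^4)·Dx^2  (order 2).
h: a_k = 0, -2, -2, -44/3, -56, -280, -1384, …
ICs: h(0) = 0, h′(0) = -2.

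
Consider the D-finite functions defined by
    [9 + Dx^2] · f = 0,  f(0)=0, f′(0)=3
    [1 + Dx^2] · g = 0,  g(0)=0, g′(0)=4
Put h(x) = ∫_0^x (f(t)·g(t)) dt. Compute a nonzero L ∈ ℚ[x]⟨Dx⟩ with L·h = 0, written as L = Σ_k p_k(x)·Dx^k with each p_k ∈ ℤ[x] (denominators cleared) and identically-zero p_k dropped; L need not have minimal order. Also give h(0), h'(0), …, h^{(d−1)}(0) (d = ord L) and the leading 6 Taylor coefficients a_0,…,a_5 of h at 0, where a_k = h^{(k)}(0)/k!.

L = 64·Dx + 20·Dx^3 + Dx^5  (order 5).
h: a_k = 0, 0, 0, 4, 0, -4, …
ICs: h(0) = 0, h′(0) = 0, h′′(0) = 0, h′′′(0) = 24, h′′′′(0) = 0.

f: a_k = 0, 3, 0, -9/2, 0, 81/40, …
g: a_k = 0, 4, 0, -2/3, 0, 1/30, …
Sym-product of L_f,L_g gives L₀ (≤ ord 4).
Integrate: L := L₀·Dx.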